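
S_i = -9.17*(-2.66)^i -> [-9.17, 24.39, -64.88, 172.59, -459.09]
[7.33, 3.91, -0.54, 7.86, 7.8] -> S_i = Random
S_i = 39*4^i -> [39, 156, 624, 2496, 9984]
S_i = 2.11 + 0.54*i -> [2.11, 2.65, 3.19, 3.73, 4.27]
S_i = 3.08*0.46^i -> [3.08, 1.42, 0.65, 0.3, 0.14]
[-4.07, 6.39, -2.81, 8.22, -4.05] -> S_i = Random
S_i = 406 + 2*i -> [406, 408, 410, 412, 414]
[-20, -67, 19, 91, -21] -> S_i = Random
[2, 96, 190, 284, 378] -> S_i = 2 + 94*i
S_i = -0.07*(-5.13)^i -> [-0.07, 0.36, -1.84, 9.45, -48.48]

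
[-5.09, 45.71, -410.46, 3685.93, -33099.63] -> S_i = -5.09*(-8.98)^i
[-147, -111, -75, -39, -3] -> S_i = -147 + 36*i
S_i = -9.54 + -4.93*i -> [-9.54, -14.47, -19.4, -24.33, -29.26]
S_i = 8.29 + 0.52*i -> [8.29, 8.81, 9.33, 9.85, 10.37]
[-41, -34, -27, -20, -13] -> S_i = -41 + 7*i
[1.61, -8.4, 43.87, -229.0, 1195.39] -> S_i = 1.61*(-5.22)^i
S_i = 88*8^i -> [88, 704, 5632, 45056, 360448]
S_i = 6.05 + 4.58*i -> [6.05, 10.63, 15.21, 19.79, 24.37]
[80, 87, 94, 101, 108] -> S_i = 80 + 7*i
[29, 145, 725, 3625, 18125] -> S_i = 29*5^i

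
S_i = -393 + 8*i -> [-393, -385, -377, -369, -361]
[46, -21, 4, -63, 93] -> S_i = Random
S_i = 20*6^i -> [20, 120, 720, 4320, 25920]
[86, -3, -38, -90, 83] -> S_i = Random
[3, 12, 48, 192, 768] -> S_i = 3*4^i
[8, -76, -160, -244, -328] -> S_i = 8 + -84*i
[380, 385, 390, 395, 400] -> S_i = 380 + 5*i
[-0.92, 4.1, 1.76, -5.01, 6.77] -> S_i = Random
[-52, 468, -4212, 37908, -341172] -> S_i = -52*-9^i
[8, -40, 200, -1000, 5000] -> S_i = 8*-5^i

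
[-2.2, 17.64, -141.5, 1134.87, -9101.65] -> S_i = -2.20*(-8.02)^i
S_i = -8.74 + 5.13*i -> [-8.74, -3.61, 1.52, 6.65, 11.78]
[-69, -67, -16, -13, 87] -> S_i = Random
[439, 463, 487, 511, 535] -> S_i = 439 + 24*i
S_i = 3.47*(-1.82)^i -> [3.47, -6.32, 11.49, -20.92, 38.07]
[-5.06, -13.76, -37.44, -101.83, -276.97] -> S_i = -5.06*2.72^i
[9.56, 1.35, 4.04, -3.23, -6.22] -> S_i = Random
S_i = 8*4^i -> [8, 32, 128, 512, 2048]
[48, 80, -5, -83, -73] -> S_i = Random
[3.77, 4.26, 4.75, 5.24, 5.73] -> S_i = 3.77 + 0.49*i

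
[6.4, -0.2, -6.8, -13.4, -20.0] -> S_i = 6.40 + -6.60*i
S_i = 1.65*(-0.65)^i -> [1.65, -1.07, 0.7, -0.45, 0.29]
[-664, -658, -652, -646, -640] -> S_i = -664 + 6*i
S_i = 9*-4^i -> [9, -36, 144, -576, 2304]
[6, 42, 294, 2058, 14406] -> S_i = 6*7^i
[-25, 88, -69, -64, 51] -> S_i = Random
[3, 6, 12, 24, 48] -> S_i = 3*2^i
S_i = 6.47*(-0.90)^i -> [6.47, -5.82, 5.24, -4.72, 4.24]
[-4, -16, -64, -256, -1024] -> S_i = -4*4^i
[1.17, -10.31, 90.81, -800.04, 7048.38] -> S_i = 1.17*(-8.81)^i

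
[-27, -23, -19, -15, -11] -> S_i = -27 + 4*i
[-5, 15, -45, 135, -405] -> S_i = -5*-3^i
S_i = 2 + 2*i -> [2, 4, 6, 8, 10]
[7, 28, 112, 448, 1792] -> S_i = 7*4^i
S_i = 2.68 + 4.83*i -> [2.68, 7.51, 12.34, 17.17, 22.0]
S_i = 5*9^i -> [5, 45, 405, 3645, 32805]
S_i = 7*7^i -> [7, 49, 343, 2401, 16807]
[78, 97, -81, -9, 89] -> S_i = Random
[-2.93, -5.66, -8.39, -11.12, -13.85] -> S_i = -2.93 + -2.73*i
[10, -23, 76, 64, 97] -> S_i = Random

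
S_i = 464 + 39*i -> [464, 503, 542, 581, 620]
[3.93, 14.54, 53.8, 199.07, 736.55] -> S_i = 3.93*3.70^i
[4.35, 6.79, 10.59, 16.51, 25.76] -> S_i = 4.35*1.56^i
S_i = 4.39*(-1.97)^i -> [4.39, -8.65, 17.04, -33.56, 66.12]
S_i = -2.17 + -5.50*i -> [-2.17, -7.67, -13.17, -18.67, -24.17]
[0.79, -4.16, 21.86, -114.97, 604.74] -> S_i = 0.79*(-5.26)^i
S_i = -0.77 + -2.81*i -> [-0.77, -3.58, -6.39, -9.2, -12.01]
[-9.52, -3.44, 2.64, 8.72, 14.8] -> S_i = -9.52 + 6.08*i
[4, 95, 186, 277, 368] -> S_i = 4 + 91*i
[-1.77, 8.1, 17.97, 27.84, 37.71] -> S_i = -1.77 + 9.87*i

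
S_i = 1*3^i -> [1, 3, 9, 27, 81]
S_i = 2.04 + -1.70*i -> [2.04, 0.34, -1.36, -3.06, -4.76]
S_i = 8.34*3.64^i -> [8.34, 30.36, 110.5, 402.23, 1464.1]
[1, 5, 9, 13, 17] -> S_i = 1 + 4*i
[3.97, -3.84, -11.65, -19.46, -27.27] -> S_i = 3.97 + -7.81*i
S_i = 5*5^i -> [5, 25, 125, 625, 3125]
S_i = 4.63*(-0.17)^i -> [4.63, -0.79, 0.13, -0.02, 0.0]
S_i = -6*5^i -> [-6, -30, -150, -750, -3750]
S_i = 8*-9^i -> [8, -72, 648, -5832, 52488]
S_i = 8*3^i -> [8, 24, 72, 216, 648]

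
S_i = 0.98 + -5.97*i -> [0.98, -4.99, -10.96, -16.93, -22.9]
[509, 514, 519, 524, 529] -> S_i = 509 + 5*i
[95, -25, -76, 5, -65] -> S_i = Random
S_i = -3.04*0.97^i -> [-3.04, -2.95, -2.86, -2.77, -2.69]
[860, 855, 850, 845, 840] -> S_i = 860 + -5*i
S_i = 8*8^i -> [8, 64, 512, 4096, 32768]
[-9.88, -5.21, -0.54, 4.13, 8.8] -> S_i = -9.88 + 4.67*i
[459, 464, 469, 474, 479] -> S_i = 459 + 5*i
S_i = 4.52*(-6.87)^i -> [4.52, -31.05, 213.33, -1465.58, 10068.51]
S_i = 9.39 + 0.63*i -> [9.39, 10.02, 10.65, 11.28, 11.91]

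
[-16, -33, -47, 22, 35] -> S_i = Random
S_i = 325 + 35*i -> [325, 360, 395, 430, 465]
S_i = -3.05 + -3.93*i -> [-3.05, -6.98, -10.91, -14.84, -18.77]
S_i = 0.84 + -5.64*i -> [0.84, -4.8, -10.44, -16.08, -21.72]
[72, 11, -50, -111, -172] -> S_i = 72 + -61*i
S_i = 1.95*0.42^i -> [1.95, 0.82, 0.34, 0.14, 0.06]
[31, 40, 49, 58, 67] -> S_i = 31 + 9*i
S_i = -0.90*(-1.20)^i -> [-0.9, 1.08, -1.3, 1.56, -1.87]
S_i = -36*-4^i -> [-36, 144, -576, 2304, -9216]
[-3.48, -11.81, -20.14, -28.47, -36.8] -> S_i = -3.48 + -8.33*i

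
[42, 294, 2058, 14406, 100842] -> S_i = 42*7^i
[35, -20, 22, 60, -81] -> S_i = Random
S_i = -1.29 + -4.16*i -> [-1.29, -5.45, -9.61, -13.77, -17.93]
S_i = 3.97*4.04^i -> [3.97, 16.04, 64.8, 261.78, 1057.59]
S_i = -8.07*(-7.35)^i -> [-8.07, 59.31, -435.96, 3204.32, -23551.73]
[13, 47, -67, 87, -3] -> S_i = Random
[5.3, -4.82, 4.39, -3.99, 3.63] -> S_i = 5.30*(-0.91)^i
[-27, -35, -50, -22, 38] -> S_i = Random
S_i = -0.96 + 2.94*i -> [-0.96, 1.98, 4.92, 7.86, 10.8]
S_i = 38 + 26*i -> [38, 64, 90, 116, 142]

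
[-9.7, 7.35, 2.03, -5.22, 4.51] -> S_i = Random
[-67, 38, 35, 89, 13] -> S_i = Random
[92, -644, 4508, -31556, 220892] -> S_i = 92*-7^i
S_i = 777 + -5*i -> [777, 772, 767, 762, 757]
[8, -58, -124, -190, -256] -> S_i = 8 + -66*i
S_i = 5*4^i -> [5, 20, 80, 320, 1280]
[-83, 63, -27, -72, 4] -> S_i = Random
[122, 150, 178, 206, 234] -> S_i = 122 + 28*i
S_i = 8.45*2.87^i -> [8.45, 24.25, 69.6, 199.76, 573.3]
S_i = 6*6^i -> [6, 36, 216, 1296, 7776]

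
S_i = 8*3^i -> [8, 24, 72, 216, 648]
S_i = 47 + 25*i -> [47, 72, 97, 122, 147]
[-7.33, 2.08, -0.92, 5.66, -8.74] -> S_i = Random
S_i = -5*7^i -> [-5, -35, -245, -1715, -12005]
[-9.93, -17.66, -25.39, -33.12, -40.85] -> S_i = -9.93 + -7.73*i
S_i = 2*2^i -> [2, 4, 8, 16, 32]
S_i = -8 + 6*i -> [-8, -2, 4, 10, 16]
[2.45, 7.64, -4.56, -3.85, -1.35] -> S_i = Random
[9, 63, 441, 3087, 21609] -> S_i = 9*7^i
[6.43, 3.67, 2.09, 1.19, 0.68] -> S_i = 6.43*0.57^i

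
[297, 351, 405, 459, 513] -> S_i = 297 + 54*i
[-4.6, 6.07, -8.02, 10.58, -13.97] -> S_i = -4.60*(-1.32)^i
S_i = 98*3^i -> [98, 294, 882, 2646, 7938]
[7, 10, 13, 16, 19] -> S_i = 7 + 3*i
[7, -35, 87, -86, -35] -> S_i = Random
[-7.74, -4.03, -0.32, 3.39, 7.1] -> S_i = -7.74 + 3.71*i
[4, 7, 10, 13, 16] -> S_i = 4 + 3*i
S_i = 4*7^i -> [4, 28, 196, 1372, 9604]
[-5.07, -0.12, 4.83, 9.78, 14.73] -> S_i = -5.07 + 4.95*i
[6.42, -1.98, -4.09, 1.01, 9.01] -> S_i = Random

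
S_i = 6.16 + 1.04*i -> [6.16, 7.2, 8.24, 9.28, 10.32]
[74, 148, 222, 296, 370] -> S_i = 74 + 74*i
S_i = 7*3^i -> [7, 21, 63, 189, 567]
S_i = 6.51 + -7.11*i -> [6.51, -0.6, -7.71, -14.82, -21.93]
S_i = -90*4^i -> [-90, -360, -1440, -5760, -23040]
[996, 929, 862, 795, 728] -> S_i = 996 + -67*i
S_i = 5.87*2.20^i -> [5.87, 12.91, 28.41, 62.5, 137.51]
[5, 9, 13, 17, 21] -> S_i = 5 + 4*i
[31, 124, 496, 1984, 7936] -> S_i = 31*4^i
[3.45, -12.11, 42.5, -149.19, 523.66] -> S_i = 3.45*(-3.51)^i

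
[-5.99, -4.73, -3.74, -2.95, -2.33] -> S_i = -5.99*0.79^i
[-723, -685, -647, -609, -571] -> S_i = -723 + 38*i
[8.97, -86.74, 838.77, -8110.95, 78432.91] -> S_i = 8.97*(-9.67)^i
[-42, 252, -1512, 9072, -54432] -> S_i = -42*-6^i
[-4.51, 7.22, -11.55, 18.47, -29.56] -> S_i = -4.51*(-1.60)^i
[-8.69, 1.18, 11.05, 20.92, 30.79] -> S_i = -8.69 + 9.87*i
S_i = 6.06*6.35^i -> [6.06, 38.48, 244.35, 1551.65, 9852.98]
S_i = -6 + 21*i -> [-6, 15, 36, 57, 78]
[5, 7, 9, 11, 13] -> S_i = 5 + 2*i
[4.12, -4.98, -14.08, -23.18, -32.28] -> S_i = 4.12 + -9.10*i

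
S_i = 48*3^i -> [48, 144, 432, 1296, 3888]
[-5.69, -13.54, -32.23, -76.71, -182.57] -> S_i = -5.69*2.38^i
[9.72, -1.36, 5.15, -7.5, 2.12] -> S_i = Random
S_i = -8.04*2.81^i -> [-8.04, -22.59, -63.48, -178.39, -501.28]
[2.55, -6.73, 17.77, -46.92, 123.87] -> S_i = 2.55*(-2.64)^i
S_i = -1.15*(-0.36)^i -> [-1.15, 0.41, -0.15, 0.05, -0.02]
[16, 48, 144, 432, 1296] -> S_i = 16*3^i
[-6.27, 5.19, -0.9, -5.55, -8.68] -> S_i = Random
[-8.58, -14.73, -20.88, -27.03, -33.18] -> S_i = -8.58 + -6.15*i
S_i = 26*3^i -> [26, 78, 234, 702, 2106]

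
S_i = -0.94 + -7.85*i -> [-0.94, -8.79, -16.64, -24.49, -32.34]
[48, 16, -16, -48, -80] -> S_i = 48 + -32*i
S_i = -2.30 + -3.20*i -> [-2.3, -5.5, -8.7, -11.9, -15.1]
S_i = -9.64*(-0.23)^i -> [-9.64, 2.22, -0.51, 0.12, -0.03]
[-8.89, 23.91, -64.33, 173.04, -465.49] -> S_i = -8.89*(-2.69)^i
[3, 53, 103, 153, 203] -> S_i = 3 + 50*i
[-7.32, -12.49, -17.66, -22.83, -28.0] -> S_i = -7.32 + -5.17*i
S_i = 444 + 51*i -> [444, 495, 546, 597, 648]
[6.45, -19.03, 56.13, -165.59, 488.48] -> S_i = 6.45*(-2.95)^i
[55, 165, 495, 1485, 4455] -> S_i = 55*3^i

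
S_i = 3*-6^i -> [3, -18, 108, -648, 3888]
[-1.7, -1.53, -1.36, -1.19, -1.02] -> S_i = -1.70 + 0.17*i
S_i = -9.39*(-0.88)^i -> [-9.39, 8.26, -7.27, 6.4, -5.63]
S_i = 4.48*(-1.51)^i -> [4.48, -6.76, 10.21, -15.42, 23.29]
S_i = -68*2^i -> [-68, -136, -272, -544, -1088]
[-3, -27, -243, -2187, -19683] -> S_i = -3*9^i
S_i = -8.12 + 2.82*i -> [-8.12, -5.3, -2.48, 0.34, 3.16]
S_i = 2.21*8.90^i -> [2.21, 19.67, 175.05, 1557.98, 13866.04]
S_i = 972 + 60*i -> [972, 1032, 1092, 1152, 1212]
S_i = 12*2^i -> [12, 24, 48, 96, 192]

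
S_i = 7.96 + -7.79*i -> [7.96, 0.17, -7.62, -15.41, -23.2]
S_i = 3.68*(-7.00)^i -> [3.68, -25.76, 180.32, -1262.24, 8835.68]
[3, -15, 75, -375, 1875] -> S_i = 3*-5^i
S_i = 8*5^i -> [8, 40, 200, 1000, 5000]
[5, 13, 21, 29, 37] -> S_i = 5 + 8*i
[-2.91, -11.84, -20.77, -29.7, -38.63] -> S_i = -2.91 + -8.93*i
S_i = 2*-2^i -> [2, -4, 8, -16, 32]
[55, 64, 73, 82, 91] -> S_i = 55 + 9*i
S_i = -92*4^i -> [-92, -368, -1472, -5888, -23552]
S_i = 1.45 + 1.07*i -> [1.45, 2.52, 3.59, 4.66, 5.73]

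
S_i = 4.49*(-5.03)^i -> [4.49, -22.58, 113.6, -571.41, 2874.21]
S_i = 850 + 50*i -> [850, 900, 950, 1000, 1050]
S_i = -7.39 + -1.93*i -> [-7.39, -9.32, -11.25, -13.18, -15.11]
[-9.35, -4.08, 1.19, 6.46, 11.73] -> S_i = -9.35 + 5.27*i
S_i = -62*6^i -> [-62, -372, -2232, -13392, -80352]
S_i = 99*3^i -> [99, 297, 891, 2673, 8019]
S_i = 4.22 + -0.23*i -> [4.22, 3.99, 3.76, 3.53, 3.3]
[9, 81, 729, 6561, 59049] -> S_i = 9*9^i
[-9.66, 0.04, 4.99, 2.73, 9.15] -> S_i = Random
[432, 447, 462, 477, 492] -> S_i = 432 + 15*i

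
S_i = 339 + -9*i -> [339, 330, 321, 312, 303]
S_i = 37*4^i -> [37, 148, 592, 2368, 9472]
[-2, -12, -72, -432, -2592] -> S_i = -2*6^i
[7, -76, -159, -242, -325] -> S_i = 7 + -83*i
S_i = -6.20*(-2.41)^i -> [-6.2, 14.94, -36.01, 86.78, -209.15]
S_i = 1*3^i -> [1, 3, 9, 27, 81]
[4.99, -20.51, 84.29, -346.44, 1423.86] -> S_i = 4.99*(-4.11)^i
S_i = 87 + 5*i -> [87, 92, 97, 102, 107]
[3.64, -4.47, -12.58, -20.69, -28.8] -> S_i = 3.64 + -8.11*i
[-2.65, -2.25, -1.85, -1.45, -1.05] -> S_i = -2.65 + 0.40*i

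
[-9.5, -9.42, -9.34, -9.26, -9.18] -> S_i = -9.50 + 0.08*i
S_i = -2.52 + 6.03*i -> [-2.52, 3.51, 9.54, 15.57, 21.6]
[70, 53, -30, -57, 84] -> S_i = Random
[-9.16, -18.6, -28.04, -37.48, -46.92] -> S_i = -9.16 + -9.44*i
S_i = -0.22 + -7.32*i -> [-0.22, -7.54, -14.86, -22.18, -29.5]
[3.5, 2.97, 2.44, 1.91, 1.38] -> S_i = 3.50 + -0.53*i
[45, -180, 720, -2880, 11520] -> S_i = 45*-4^i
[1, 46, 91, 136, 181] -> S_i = 1 + 45*i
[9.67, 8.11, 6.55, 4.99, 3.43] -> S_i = 9.67 + -1.56*i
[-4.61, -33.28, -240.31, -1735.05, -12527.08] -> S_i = -4.61*7.22^i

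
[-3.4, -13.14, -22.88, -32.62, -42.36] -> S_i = -3.40 + -9.74*i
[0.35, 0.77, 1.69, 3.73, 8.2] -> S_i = 0.35*2.20^i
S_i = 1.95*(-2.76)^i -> [1.95, -5.38, 14.85, -41.0, 113.15]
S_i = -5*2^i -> [-5, -10, -20, -40, -80]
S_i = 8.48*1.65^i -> [8.48, 13.99, 23.09, 38.09, 62.85]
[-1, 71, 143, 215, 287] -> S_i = -1 + 72*i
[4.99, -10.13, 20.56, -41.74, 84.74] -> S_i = 4.99*(-2.03)^i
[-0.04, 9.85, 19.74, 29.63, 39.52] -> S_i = -0.04 + 9.89*i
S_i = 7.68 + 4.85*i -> [7.68, 12.53, 17.38, 22.23, 27.08]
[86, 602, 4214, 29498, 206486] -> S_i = 86*7^i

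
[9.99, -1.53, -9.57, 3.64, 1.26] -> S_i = Random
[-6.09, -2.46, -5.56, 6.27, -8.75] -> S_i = Random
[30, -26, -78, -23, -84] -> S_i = Random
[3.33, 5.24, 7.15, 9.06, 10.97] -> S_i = 3.33 + 1.91*i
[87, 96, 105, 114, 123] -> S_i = 87 + 9*i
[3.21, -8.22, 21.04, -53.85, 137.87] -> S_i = 3.21*(-2.56)^i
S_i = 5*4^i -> [5, 20, 80, 320, 1280]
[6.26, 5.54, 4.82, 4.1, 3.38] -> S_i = 6.26 + -0.72*i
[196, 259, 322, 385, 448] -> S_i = 196 + 63*i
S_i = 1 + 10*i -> [1, 11, 21, 31, 41]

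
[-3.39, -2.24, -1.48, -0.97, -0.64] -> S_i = -3.39*0.66^i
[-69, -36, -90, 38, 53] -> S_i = Random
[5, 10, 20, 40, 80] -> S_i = 5*2^i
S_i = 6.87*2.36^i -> [6.87, 16.21, 38.26, 90.3, 213.11]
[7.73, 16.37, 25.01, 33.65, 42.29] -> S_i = 7.73 + 8.64*i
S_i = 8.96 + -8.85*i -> [8.96, 0.11, -8.74, -17.59, -26.44]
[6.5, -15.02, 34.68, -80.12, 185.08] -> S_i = 6.50*(-2.31)^i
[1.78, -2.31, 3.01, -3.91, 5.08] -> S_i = 1.78*(-1.30)^i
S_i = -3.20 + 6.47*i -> [-3.2, 3.27, 9.74, 16.21, 22.68]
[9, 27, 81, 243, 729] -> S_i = 9*3^i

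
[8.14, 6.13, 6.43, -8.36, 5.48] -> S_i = Random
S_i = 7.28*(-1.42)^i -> [7.28, -10.34, 14.68, -20.84, 29.6]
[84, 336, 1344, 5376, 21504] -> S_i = 84*4^i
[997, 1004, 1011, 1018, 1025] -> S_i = 997 + 7*i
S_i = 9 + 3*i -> [9, 12, 15, 18, 21]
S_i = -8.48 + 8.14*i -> [-8.48, -0.34, 7.8, 15.94, 24.08]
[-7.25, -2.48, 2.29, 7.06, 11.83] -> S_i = -7.25 + 4.77*i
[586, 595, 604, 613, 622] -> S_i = 586 + 9*i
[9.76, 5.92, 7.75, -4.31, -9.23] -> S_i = Random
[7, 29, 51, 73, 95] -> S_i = 7 + 22*i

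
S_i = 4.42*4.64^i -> [4.42, 20.51, 95.16, 441.55, 2048.77]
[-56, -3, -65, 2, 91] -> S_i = Random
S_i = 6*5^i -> [6, 30, 150, 750, 3750]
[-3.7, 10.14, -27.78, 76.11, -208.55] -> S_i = -3.70*(-2.74)^i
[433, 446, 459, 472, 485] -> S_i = 433 + 13*i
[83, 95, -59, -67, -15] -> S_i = Random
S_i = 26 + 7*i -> [26, 33, 40, 47, 54]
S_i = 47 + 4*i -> [47, 51, 55, 59, 63]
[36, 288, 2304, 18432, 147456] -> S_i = 36*8^i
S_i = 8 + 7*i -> [8, 15, 22, 29, 36]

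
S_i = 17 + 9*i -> [17, 26, 35, 44, 53]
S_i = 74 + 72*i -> [74, 146, 218, 290, 362]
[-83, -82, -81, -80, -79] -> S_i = -83 + 1*i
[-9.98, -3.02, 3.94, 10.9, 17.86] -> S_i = -9.98 + 6.96*i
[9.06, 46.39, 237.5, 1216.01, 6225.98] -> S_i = 9.06*5.12^i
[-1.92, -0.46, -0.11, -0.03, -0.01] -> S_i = -1.92*0.24^i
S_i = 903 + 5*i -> [903, 908, 913, 918, 923]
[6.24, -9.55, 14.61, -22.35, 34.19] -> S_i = 6.24*(-1.53)^i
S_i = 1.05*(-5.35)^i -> [1.05, -5.62, 30.05, -160.79, 860.21]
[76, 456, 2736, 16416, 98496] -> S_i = 76*6^i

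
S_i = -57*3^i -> [-57, -171, -513, -1539, -4617]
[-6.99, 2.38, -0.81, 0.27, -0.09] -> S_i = -6.99*(-0.34)^i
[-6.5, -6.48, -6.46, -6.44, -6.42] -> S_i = -6.50 + 0.02*i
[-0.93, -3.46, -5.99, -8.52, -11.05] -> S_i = -0.93 + -2.53*i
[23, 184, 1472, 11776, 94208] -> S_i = 23*8^i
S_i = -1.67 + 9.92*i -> [-1.67, 8.25, 18.17, 28.09, 38.01]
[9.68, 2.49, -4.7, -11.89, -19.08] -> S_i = 9.68 + -7.19*i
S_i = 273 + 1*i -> [273, 274, 275, 276, 277]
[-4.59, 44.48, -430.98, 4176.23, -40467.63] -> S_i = -4.59*(-9.69)^i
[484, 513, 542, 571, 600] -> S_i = 484 + 29*i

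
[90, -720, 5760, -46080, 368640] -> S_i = 90*-8^i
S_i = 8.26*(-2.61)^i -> [8.26, -21.56, 56.27, -146.86, 383.3]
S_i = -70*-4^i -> [-70, 280, -1120, 4480, -17920]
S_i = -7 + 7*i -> [-7, 0, 7, 14, 21]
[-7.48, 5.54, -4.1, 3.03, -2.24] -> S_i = -7.48*(-0.74)^i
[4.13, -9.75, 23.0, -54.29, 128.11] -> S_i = 4.13*(-2.36)^i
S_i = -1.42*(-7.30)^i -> [-1.42, 10.37, -75.67, 552.4, -4032.55]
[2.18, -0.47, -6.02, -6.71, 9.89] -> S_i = Random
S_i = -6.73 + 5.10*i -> [-6.73, -1.63, 3.47, 8.57, 13.67]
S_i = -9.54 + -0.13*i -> [-9.54, -9.67, -9.8, -9.93, -10.06]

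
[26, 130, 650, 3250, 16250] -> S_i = 26*5^i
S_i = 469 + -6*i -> [469, 463, 457, 451, 445]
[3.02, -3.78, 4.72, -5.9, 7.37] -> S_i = 3.02*(-1.25)^i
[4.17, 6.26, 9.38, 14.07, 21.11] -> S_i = 4.17*1.50^i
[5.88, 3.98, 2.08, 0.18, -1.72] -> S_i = 5.88 + -1.90*i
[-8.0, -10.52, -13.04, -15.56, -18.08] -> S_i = -8.00 + -2.52*i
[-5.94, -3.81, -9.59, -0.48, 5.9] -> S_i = Random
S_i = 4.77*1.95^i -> [4.77, 9.3, 18.14, 35.37, 68.97]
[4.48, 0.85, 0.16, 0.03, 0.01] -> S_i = 4.48*0.19^i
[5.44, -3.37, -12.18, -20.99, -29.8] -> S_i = 5.44 + -8.81*i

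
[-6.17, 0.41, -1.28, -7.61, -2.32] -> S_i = Random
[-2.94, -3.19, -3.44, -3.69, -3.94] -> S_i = -2.94 + -0.25*i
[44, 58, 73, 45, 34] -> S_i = Random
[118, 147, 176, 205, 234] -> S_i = 118 + 29*i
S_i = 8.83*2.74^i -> [8.83, 24.19, 66.29, 181.64, 497.69]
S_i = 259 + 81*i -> [259, 340, 421, 502, 583]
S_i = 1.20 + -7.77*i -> [1.2, -6.57, -14.34, -22.11, -29.88]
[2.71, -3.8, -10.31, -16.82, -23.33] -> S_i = 2.71 + -6.51*i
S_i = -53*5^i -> [-53, -265, -1325, -6625, -33125]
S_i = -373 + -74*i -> [-373, -447, -521, -595, -669]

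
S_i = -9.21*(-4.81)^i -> [-9.21, 44.3, -213.08, 1024.93, -4929.92]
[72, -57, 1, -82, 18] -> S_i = Random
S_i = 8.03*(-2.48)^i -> [8.03, -19.91, 49.39, -122.48, 303.75]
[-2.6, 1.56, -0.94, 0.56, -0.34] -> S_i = -2.60*(-0.60)^i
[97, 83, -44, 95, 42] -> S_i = Random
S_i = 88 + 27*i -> [88, 115, 142, 169, 196]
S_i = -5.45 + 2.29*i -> [-5.45, -3.16, -0.87, 1.42, 3.71]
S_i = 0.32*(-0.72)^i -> [0.32, -0.23, 0.17, -0.12, 0.09]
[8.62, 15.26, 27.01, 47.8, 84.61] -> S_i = 8.62*1.77^i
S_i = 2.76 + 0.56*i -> [2.76, 3.32, 3.88, 4.44, 5.0]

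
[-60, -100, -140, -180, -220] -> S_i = -60 + -40*i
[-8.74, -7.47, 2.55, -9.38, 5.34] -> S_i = Random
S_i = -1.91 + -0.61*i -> [-1.91, -2.52, -3.13, -3.74, -4.35]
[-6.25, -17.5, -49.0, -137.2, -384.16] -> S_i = -6.25*2.80^i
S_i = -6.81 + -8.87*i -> [-6.81, -15.68, -24.55, -33.42, -42.29]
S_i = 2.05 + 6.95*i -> [2.05, 9.0, 15.95, 22.9, 29.85]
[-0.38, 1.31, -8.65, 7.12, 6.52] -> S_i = Random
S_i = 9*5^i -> [9, 45, 225, 1125, 5625]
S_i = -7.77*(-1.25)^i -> [-7.77, 9.71, -12.14, 15.18, -18.97]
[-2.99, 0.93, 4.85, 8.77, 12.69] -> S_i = -2.99 + 3.92*i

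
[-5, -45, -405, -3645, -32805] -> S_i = -5*9^i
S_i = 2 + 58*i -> [2, 60, 118, 176, 234]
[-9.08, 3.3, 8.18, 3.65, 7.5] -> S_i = Random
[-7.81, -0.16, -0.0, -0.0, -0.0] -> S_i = -7.81*0.02^i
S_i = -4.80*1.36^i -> [-4.8, -6.53, -8.88, -12.07, -16.42]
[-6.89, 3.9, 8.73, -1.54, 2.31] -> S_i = Random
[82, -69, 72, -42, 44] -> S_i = Random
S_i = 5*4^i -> [5, 20, 80, 320, 1280]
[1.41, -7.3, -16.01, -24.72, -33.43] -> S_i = 1.41 + -8.71*i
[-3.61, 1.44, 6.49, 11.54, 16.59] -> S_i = -3.61 + 5.05*i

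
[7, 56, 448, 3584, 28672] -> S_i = 7*8^i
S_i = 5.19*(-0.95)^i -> [5.19, -4.93, 4.68, -4.45, 4.23]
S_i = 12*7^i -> [12, 84, 588, 4116, 28812]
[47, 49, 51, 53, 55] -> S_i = 47 + 2*i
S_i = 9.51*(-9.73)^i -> [9.51, -92.53, 900.34, -8760.3, 85237.73]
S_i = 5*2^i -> [5, 10, 20, 40, 80]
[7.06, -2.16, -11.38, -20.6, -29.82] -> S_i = 7.06 + -9.22*i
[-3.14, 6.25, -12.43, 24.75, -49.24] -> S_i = -3.14*(-1.99)^i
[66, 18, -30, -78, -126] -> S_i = 66 + -48*i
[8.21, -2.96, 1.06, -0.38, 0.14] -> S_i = 8.21*(-0.36)^i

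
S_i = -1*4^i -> [-1, -4, -16, -64, -256]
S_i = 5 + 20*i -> [5, 25, 45, 65, 85]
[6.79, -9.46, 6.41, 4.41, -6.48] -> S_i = Random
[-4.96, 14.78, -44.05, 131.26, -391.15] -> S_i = -4.96*(-2.98)^i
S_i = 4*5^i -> [4, 20, 100, 500, 2500]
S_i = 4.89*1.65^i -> [4.89, 8.07, 13.31, 21.97, 36.24]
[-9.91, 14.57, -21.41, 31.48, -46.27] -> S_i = -9.91*(-1.47)^i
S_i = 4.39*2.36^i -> [4.39, 10.36, 24.45, 57.7, 136.18]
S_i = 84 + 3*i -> [84, 87, 90, 93, 96]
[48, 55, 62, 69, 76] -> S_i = 48 + 7*i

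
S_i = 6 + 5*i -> [6, 11, 16, 21, 26]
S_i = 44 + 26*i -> [44, 70, 96, 122, 148]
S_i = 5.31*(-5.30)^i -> [5.31, -28.14, 149.16, -790.54, 4189.85]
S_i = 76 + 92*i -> [76, 168, 260, 352, 444]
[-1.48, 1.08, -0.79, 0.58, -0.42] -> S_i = -1.48*(-0.73)^i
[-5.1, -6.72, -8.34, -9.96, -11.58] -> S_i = -5.10 + -1.62*i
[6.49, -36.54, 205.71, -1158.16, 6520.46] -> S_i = 6.49*(-5.63)^i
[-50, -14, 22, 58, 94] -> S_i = -50 + 36*i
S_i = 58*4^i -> [58, 232, 928, 3712, 14848]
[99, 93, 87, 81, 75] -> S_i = 99 + -6*i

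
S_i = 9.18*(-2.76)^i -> [9.18, -25.34, 69.93, -193.01, 532.7]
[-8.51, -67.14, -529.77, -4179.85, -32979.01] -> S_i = -8.51*7.89^i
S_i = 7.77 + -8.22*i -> [7.77, -0.45, -8.67, -16.89, -25.11]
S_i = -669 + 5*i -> [-669, -664, -659, -654, -649]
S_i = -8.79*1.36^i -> [-8.79, -11.95, -16.26, -22.11, -30.07]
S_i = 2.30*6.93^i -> [2.3, 15.94, 110.46, 765.47, 5304.7]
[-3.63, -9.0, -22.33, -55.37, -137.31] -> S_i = -3.63*2.48^i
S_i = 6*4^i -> [6, 24, 96, 384, 1536]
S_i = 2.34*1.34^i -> [2.34, 3.14, 4.2, 5.63, 7.54]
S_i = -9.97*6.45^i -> [-9.97, -64.31, -414.78, -2675.31, -17255.76]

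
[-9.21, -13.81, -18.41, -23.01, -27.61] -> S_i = -9.21 + -4.60*i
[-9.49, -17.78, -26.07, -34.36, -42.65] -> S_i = -9.49 + -8.29*i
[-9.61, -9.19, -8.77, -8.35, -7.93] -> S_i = -9.61 + 0.42*i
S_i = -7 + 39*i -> [-7, 32, 71, 110, 149]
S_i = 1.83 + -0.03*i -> [1.83, 1.8, 1.77, 1.74, 1.71]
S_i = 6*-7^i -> [6, -42, 294, -2058, 14406]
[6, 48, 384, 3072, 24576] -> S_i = 6*8^i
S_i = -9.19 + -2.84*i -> [-9.19, -12.03, -14.87, -17.71, -20.55]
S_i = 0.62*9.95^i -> [0.62, 6.17, 61.38, 610.75, 6076.93]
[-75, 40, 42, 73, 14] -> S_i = Random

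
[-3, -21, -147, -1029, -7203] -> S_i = -3*7^i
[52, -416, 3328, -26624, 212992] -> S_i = 52*-8^i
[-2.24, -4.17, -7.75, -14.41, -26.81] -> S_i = -2.24*1.86^i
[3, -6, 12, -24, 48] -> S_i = 3*-2^i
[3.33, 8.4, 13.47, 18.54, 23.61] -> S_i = 3.33 + 5.07*i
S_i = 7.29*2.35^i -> [7.29, 17.13, 40.26, 94.61, 222.33]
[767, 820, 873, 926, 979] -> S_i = 767 + 53*i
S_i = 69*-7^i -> [69, -483, 3381, -23667, 165669]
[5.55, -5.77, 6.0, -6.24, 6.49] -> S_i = 5.55*(-1.04)^i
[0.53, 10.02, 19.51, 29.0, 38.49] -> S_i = 0.53 + 9.49*i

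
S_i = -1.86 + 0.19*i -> [-1.86, -1.67, -1.48, -1.29, -1.1]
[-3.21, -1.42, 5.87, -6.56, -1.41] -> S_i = Random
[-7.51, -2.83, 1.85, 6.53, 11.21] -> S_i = -7.51 + 4.68*i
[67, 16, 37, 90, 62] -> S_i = Random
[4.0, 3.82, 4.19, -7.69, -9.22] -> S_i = Random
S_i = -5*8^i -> [-5, -40, -320, -2560, -20480]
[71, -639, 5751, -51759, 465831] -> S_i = 71*-9^i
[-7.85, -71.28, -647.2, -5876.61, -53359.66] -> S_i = -7.85*9.08^i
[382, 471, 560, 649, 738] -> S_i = 382 + 89*i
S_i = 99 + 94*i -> [99, 193, 287, 381, 475]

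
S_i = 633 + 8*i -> [633, 641, 649, 657, 665]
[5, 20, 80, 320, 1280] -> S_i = 5*4^i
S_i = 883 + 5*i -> [883, 888, 893, 898, 903]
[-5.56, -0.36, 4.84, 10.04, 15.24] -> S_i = -5.56 + 5.20*i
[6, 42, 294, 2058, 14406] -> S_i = 6*7^i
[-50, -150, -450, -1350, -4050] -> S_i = -50*3^i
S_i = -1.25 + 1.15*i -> [-1.25, -0.1, 1.05, 2.2, 3.35]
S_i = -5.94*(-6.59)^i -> [-5.94, 39.14, -257.96, 1699.98, -11202.84]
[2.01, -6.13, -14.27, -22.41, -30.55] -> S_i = 2.01 + -8.14*i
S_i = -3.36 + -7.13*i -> [-3.36, -10.49, -17.62, -24.75, -31.88]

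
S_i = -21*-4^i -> [-21, 84, -336, 1344, -5376]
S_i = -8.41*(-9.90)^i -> [-8.41, 83.26, -824.26, 8160.21, -80786.12]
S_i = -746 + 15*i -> [-746, -731, -716, -701, -686]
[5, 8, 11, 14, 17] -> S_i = 5 + 3*i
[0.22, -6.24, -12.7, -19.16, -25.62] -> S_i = 0.22 + -6.46*i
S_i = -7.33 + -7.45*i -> [-7.33, -14.78, -22.23, -29.68, -37.13]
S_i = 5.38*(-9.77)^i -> [5.38, -52.56, 513.54, -5017.25, 49018.56]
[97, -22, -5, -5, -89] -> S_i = Random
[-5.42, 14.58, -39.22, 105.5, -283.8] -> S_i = -5.42*(-2.69)^i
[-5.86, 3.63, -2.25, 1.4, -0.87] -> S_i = -5.86*(-0.62)^i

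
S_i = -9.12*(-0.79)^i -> [-9.12, 7.2, -5.69, 4.5, -3.55]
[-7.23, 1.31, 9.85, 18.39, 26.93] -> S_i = -7.23 + 8.54*i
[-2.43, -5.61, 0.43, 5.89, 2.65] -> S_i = Random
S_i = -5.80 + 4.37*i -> [-5.8, -1.43, 2.94, 7.31, 11.68]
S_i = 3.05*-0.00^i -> [3.05, -0.0, 0.0, -0.0, 0.0]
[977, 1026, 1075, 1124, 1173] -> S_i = 977 + 49*i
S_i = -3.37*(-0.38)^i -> [-3.37, 1.28, -0.49, 0.18, -0.07]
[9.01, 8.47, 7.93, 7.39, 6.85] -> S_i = 9.01 + -0.54*i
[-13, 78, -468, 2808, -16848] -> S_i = -13*-6^i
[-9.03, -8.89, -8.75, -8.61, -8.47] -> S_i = -9.03 + 0.14*i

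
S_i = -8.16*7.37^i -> [-8.16, -60.14, -443.23, -3266.57, -24074.66]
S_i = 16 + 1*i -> [16, 17, 18, 19, 20]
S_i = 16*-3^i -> [16, -48, 144, -432, 1296]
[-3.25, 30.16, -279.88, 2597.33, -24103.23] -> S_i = -3.25*(-9.28)^i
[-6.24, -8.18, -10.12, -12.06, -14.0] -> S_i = -6.24 + -1.94*i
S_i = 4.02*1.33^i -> [4.02, 5.35, 7.11, 9.46, 12.58]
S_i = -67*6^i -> [-67, -402, -2412, -14472, -86832]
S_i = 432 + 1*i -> [432, 433, 434, 435, 436]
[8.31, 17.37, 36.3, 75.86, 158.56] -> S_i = 8.31*2.09^i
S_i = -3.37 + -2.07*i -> [-3.37, -5.44, -7.51, -9.58, -11.65]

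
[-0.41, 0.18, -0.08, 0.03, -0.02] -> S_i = -0.41*(-0.44)^i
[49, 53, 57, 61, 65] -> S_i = 49 + 4*i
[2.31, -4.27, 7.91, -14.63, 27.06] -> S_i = 2.31*(-1.85)^i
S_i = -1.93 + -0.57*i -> [-1.93, -2.5, -3.07, -3.64, -4.21]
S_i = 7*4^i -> [7, 28, 112, 448, 1792]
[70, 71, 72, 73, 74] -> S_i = 70 + 1*i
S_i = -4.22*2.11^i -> [-4.22, -8.9, -18.79, -39.64, -83.65]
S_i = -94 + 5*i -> [-94, -89, -84, -79, -74]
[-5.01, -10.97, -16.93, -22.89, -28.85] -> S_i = -5.01 + -5.96*i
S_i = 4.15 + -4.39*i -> [4.15, -0.24, -4.63, -9.02, -13.41]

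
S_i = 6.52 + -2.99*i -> [6.52, 3.53, 0.54, -2.45, -5.44]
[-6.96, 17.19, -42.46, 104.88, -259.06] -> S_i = -6.96*(-2.47)^i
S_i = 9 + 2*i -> [9, 11, 13, 15, 17]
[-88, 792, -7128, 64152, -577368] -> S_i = -88*-9^i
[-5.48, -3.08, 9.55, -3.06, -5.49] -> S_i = Random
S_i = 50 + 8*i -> [50, 58, 66, 74, 82]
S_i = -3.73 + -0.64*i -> [-3.73, -4.37, -5.01, -5.65, -6.29]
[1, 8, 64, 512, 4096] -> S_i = 1*8^i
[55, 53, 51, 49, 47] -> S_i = 55 + -2*i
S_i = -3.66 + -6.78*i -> [-3.66, -10.44, -17.22, -24.0, -30.78]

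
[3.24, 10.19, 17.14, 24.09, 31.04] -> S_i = 3.24 + 6.95*i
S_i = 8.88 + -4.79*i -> [8.88, 4.09, -0.7, -5.49, -10.28]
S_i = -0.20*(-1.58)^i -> [-0.2, 0.32, -0.5, 0.79, -1.25]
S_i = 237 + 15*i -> [237, 252, 267, 282, 297]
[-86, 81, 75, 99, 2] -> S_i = Random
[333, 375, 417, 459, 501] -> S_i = 333 + 42*i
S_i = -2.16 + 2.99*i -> [-2.16, 0.83, 3.82, 6.81, 9.8]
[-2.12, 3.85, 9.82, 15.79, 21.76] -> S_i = -2.12 + 5.97*i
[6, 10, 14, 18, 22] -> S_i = 6 + 4*i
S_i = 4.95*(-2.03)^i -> [4.95, -10.05, 20.4, -41.41, 84.06]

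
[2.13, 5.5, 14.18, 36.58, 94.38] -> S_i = 2.13*2.58^i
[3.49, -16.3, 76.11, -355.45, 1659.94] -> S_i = 3.49*(-4.67)^i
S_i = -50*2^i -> [-50, -100, -200, -400, -800]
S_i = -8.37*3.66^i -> [-8.37, -30.63, -112.12, -410.36, -1501.93]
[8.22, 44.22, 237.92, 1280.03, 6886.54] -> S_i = 8.22*5.38^i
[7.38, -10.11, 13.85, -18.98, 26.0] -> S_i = 7.38*(-1.37)^i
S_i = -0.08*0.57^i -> [-0.08, -0.05, -0.03, -0.01, -0.01]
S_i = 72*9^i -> [72, 648, 5832, 52488, 472392]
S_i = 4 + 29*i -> [4, 33, 62, 91, 120]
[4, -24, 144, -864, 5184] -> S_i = 4*-6^i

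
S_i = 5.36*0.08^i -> [5.36, 0.43, 0.03, 0.0, 0.0]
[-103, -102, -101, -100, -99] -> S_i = -103 + 1*i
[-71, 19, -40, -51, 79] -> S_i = Random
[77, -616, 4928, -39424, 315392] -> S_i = 77*-8^i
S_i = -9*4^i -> [-9, -36, -144, -576, -2304]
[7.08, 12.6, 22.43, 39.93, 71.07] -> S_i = 7.08*1.78^i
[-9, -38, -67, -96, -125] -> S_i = -9 + -29*i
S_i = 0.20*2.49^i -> [0.2, 0.5, 1.24, 3.09, 7.69]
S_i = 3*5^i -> [3, 15, 75, 375, 1875]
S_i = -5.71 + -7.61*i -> [-5.71, -13.32, -20.93, -28.54, -36.15]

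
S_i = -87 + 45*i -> [-87, -42, 3, 48, 93]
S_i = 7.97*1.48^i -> [7.97, 11.8, 17.46, 25.84, 38.24]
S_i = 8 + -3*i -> [8, 5, 2, -1, -4]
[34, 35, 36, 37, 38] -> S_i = 34 + 1*i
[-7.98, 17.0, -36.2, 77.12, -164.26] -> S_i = -7.98*(-2.13)^i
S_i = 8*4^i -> [8, 32, 128, 512, 2048]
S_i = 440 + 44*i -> [440, 484, 528, 572, 616]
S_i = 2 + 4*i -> [2, 6, 10, 14, 18]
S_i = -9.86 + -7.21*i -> [-9.86, -17.07, -24.28, -31.49, -38.7]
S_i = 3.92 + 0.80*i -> [3.92, 4.72, 5.52, 6.32, 7.12]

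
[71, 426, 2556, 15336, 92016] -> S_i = 71*6^i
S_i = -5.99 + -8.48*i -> [-5.99, -14.47, -22.95, -31.43, -39.91]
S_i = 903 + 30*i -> [903, 933, 963, 993, 1023]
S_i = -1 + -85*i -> [-1, -86, -171, -256, -341]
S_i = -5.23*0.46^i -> [-5.23, -2.41, -1.11, -0.51, -0.23]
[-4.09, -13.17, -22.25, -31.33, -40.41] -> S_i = -4.09 + -9.08*i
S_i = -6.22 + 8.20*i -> [-6.22, 1.98, 10.18, 18.38, 26.58]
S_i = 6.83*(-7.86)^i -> [6.83, -53.68, 421.95, -3316.56, 26068.19]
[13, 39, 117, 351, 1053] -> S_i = 13*3^i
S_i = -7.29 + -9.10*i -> [-7.29, -16.39, -25.49, -34.59, -43.69]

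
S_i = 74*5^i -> [74, 370, 1850, 9250, 46250]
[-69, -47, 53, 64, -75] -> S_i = Random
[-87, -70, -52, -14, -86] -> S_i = Random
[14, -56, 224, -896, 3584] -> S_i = 14*-4^i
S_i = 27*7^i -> [27, 189, 1323, 9261, 64827]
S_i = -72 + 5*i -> [-72, -67, -62, -57, -52]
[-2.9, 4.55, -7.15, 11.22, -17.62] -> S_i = -2.90*(-1.57)^i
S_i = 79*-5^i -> [79, -395, 1975, -9875, 49375]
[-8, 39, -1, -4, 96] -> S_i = Random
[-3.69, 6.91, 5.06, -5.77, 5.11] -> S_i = Random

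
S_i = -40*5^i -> [-40, -200, -1000, -5000, -25000]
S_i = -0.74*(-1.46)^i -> [-0.74, 1.08, -1.58, 2.3, -3.36]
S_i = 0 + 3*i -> [0, 3, 6, 9, 12]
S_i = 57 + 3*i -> [57, 60, 63, 66, 69]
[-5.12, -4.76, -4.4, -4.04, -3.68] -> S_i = -5.12 + 0.36*i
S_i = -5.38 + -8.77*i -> [-5.38, -14.15, -22.92, -31.69, -40.46]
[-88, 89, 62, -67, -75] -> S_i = Random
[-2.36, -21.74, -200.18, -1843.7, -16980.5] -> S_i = -2.36*9.21^i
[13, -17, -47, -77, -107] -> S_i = 13 + -30*i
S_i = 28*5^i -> [28, 140, 700, 3500, 17500]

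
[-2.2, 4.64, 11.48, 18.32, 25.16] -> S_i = -2.20 + 6.84*i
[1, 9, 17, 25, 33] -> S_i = 1 + 8*i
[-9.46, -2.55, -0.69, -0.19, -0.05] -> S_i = -9.46*0.27^i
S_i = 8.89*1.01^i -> [8.89, 8.98, 9.07, 9.16, 9.25]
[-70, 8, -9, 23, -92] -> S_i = Random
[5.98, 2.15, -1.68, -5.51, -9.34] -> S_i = 5.98 + -3.83*i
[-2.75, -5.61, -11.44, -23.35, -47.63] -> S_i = -2.75*2.04^i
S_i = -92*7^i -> [-92, -644, -4508, -31556, -220892]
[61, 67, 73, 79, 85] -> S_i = 61 + 6*i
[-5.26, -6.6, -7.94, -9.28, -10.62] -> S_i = -5.26 + -1.34*i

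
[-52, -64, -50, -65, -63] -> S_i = Random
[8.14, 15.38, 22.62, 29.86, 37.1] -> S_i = 8.14 + 7.24*i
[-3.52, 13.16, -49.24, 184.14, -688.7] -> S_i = -3.52*(-3.74)^i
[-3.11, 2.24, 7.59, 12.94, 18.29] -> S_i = -3.11 + 5.35*i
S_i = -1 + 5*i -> [-1, 4, 9, 14, 19]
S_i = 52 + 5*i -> [52, 57, 62, 67, 72]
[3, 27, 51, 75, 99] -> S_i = 3 + 24*i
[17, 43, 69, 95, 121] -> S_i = 17 + 26*i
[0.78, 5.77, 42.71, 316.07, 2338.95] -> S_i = 0.78*7.40^i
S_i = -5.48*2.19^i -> [-5.48, -12.0, -26.28, -57.56, -126.05]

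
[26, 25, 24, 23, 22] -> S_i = 26 + -1*i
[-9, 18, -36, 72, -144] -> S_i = -9*-2^i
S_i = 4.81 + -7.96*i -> [4.81, -3.15, -11.11, -19.07, -27.03]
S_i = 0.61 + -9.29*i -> [0.61, -8.68, -17.97, -27.26, -36.55]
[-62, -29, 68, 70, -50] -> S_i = Random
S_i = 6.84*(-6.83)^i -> [6.84, -46.72, 319.08, -2179.31, 14884.66]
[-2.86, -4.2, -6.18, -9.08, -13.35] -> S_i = -2.86*1.47^i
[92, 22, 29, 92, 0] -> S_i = Random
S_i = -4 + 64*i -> [-4, 60, 124, 188, 252]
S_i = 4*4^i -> [4, 16, 64, 256, 1024]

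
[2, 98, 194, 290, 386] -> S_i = 2 + 96*i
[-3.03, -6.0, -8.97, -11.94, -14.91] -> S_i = -3.03 + -2.97*i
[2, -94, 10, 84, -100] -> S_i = Random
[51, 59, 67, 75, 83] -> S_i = 51 + 8*i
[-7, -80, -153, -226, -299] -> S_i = -7 + -73*i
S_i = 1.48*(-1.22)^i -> [1.48, -1.81, 2.2, -2.69, 3.28]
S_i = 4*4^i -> [4, 16, 64, 256, 1024]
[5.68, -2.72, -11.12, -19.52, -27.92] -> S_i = 5.68 + -8.40*i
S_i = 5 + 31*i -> [5, 36, 67, 98, 129]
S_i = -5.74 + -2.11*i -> [-5.74, -7.85, -9.96, -12.07, -14.18]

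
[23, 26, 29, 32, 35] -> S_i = 23 + 3*i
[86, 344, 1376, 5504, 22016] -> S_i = 86*4^i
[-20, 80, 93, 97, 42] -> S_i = Random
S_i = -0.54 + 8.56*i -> [-0.54, 8.02, 16.58, 25.14, 33.7]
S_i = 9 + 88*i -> [9, 97, 185, 273, 361]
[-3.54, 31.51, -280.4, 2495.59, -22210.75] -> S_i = -3.54*(-8.90)^i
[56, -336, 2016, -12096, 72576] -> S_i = 56*-6^i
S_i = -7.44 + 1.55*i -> [-7.44, -5.89, -4.34, -2.79, -1.24]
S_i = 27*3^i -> [27, 81, 243, 729, 2187]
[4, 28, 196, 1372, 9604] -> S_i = 4*7^i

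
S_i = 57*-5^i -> [57, -285, 1425, -7125, 35625]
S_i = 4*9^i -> [4, 36, 324, 2916, 26244]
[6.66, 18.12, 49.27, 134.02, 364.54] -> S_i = 6.66*2.72^i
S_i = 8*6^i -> [8, 48, 288, 1728, 10368]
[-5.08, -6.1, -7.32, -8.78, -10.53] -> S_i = -5.08*1.20^i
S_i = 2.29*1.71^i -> [2.29, 3.92, 6.7, 11.45, 19.58]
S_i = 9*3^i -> [9, 27, 81, 243, 729]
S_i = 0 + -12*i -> [0, -12, -24, -36, -48]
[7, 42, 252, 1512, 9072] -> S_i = 7*6^i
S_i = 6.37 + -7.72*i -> [6.37, -1.35, -9.07, -16.79, -24.51]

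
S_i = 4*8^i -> [4, 32, 256, 2048, 16384]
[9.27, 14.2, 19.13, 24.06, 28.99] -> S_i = 9.27 + 4.93*i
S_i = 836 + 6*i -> [836, 842, 848, 854, 860]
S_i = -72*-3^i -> [-72, 216, -648, 1944, -5832]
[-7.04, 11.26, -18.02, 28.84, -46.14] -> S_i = -7.04*(-1.60)^i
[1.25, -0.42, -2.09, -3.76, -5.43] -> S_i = 1.25 + -1.67*i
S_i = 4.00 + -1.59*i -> [4.0, 2.41, 0.82, -0.77, -2.36]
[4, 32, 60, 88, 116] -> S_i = 4 + 28*i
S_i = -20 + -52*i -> [-20, -72, -124, -176, -228]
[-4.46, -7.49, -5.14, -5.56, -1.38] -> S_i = Random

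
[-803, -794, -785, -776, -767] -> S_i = -803 + 9*i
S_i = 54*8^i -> [54, 432, 3456, 27648, 221184]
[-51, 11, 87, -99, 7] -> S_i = Random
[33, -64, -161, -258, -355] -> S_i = 33 + -97*i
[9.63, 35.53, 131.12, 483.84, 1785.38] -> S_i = 9.63*3.69^i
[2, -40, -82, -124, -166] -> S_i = 2 + -42*i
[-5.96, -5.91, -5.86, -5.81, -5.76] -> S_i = -5.96 + 0.05*i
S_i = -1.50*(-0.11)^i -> [-1.5, 0.16, -0.02, 0.0, -0.0]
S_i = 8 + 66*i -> [8, 74, 140, 206, 272]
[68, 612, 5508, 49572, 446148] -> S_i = 68*9^i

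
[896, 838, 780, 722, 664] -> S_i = 896 + -58*i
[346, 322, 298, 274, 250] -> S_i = 346 + -24*i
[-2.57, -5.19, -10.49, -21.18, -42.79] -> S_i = -2.57*2.02^i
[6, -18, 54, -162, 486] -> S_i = 6*-3^i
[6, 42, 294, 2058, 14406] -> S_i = 6*7^i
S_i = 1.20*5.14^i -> [1.2, 6.17, 31.7, 162.96, 837.59]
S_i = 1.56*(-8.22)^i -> [1.56, -12.82, 105.41, -866.44, 7122.16]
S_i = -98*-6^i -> [-98, 588, -3528, 21168, -127008]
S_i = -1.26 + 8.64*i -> [-1.26, 7.38, 16.02, 24.66, 33.3]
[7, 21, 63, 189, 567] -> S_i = 7*3^i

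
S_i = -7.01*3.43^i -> [-7.01, -24.04, -82.47, -282.88, -970.27]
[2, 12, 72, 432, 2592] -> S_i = 2*6^i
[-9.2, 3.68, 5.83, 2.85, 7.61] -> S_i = Random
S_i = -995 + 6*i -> [-995, -989, -983, -977, -971]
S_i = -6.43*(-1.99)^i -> [-6.43, 12.8, -25.46, 50.67, -100.84]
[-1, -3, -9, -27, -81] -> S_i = -1*3^i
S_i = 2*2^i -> [2, 4, 8, 16, 32]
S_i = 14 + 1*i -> [14, 15, 16, 17, 18]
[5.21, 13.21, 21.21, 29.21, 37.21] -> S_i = 5.21 + 8.00*i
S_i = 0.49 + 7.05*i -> [0.49, 7.54, 14.59, 21.64, 28.69]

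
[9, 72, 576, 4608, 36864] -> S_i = 9*8^i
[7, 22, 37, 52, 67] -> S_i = 7 + 15*i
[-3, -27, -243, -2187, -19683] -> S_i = -3*9^i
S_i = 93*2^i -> [93, 186, 372, 744, 1488]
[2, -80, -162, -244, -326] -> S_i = 2 + -82*i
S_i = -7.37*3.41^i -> [-7.37, -25.13, -85.7, -292.23, -996.52]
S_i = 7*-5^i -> [7, -35, 175, -875, 4375]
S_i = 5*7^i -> [5, 35, 245, 1715, 12005]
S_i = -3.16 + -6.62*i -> [-3.16, -9.78, -16.4, -23.02, -29.64]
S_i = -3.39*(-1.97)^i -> [-3.39, 6.68, -13.16, 25.92, -51.06]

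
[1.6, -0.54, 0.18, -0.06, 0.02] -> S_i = 1.60*(-0.34)^i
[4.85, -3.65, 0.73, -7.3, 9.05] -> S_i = Random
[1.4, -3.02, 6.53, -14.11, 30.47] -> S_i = 1.40*(-2.16)^i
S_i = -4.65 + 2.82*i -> [-4.65, -1.83, 0.99, 3.81, 6.63]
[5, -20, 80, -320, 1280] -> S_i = 5*-4^i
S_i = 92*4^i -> [92, 368, 1472, 5888, 23552]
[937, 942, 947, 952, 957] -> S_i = 937 + 5*i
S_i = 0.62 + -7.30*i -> [0.62, -6.68, -13.98, -21.28, -28.58]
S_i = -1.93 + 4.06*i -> [-1.93, 2.13, 6.19, 10.25, 14.31]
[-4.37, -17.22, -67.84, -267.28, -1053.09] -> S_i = -4.37*3.94^i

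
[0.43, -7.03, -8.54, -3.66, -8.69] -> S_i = Random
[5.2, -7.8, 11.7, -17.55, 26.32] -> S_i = 5.20*(-1.50)^i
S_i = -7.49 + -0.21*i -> [-7.49, -7.7, -7.91, -8.12, -8.33]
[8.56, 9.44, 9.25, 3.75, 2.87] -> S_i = Random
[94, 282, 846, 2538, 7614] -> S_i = 94*3^i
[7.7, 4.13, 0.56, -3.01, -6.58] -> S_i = 7.70 + -3.57*i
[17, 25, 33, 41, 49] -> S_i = 17 + 8*i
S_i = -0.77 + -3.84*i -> [-0.77, -4.61, -8.45, -12.29, -16.13]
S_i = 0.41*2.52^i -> [0.41, 1.03, 2.6, 6.56, 16.53]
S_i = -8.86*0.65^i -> [-8.86, -5.76, -3.74, -2.43, -1.58]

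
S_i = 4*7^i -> [4, 28, 196, 1372, 9604]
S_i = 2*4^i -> [2, 8, 32, 128, 512]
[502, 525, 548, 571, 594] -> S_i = 502 + 23*i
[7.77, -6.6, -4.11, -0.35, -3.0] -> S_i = Random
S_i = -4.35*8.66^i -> [-4.35, -37.67, -326.23, -2825.16, -24465.88]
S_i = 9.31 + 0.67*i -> [9.31, 9.98, 10.65, 11.32, 11.99]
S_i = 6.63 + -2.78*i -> [6.63, 3.85, 1.07, -1.71, -4.49]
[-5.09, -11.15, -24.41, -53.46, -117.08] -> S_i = -5.09*2.19^i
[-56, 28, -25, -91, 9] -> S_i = Random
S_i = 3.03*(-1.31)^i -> [3.03, -3.97, 5.2, -6.81, 8.92]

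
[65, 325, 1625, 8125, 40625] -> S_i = 65*5^i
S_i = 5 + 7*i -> [5, 12, 19, 26, 33]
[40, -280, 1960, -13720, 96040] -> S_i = 40*-7^i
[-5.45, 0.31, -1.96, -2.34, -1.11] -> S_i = Random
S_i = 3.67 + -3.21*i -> [3.67, 0.46, -2.75, -5.96, -9.17]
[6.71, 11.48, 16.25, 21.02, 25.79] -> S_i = 6.71 + 4.77*i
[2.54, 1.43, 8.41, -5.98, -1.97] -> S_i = Random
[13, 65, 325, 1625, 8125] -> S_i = 13*5^i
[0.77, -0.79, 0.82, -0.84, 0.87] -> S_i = 0.77*(-1.03)^i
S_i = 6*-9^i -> [6, -54, 486, -4374, 39366]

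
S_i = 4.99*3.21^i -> [4.99, 16.02, 51.42, 165.05, 529.81]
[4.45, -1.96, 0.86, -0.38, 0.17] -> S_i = 4.45*(-0.44)^i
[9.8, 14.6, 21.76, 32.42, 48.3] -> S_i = 9.80*1.49^i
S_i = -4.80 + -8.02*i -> [-4.8, -12.82, -20.84, -28.86, -36.88]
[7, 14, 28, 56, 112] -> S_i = 7*2^i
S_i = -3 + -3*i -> [-3, -6, -9, -12, -15]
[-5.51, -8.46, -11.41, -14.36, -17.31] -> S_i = -5.51 + -2.95*i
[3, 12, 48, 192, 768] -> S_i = 3*4^i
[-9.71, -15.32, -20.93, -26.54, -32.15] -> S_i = -9.71 + -5.61*i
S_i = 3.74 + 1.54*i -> [3.74, 5.28, 6.82, 8.36, 9.9]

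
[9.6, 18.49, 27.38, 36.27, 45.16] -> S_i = 9.60 + 8.89*i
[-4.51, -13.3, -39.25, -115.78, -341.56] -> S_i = -4.51*2.95^i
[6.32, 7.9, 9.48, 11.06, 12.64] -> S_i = 6.32 + 1.58*i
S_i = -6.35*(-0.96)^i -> [-6.35, 6.1, -5.85, 5.62, -5.39]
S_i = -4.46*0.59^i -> [-4.46, -2.63, -1.55, -0.92, -0.54]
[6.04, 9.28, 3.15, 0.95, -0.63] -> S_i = Random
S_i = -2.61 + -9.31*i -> [-2.61, -11.92, -21.23, -30.54, -39.85]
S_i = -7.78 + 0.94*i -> [-7.78, -6.84, -5.9, -4.96, -4.02]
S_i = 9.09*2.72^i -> [9.09, 24.72, 67.25, 182.92, 497.55]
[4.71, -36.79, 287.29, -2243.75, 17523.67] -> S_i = 4.71*(-7.81)^i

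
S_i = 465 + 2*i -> [465, 467, 469, 471, 473]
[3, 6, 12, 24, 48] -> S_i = 3*2^i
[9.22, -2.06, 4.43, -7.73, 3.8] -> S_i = Random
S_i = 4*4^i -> [4, 16, 64, 256, 1024]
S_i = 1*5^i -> [1, 5, 25, 125, 625]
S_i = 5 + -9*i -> [5, -4, -13, -22, -31]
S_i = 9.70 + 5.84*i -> [9.7, 15.54, 21.38, 27.22, 33.06]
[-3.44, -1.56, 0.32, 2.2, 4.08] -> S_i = -3.44 + 1.88*i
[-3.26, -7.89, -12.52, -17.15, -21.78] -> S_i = -3.26 + -4.63*i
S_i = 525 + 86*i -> [525, 611, 697, 783, 869]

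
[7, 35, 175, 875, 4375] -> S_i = 7*5^i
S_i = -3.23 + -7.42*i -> [-3.23, -10.65, -18.07, -25.49, -32.91]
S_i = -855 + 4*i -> [-855, -851, -847, -843, -839]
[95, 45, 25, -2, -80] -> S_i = Random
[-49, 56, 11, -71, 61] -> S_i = Random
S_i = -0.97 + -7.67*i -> [-0.97, -8.64, -16.31, -23.98, -31.65]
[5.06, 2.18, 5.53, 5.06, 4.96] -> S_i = Random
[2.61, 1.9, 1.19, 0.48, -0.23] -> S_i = 2.61 + -0.71*i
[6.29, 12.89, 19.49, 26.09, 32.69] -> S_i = 6.29 + 6.60*i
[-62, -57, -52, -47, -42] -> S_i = -62 + 5*i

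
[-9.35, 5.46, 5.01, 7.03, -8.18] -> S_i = Random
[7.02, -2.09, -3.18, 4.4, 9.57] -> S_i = Random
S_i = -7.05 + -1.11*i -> [-7.05, -8.16, -9.27, -10.38, -11.49]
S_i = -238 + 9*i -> [-238, -229, -220, -211, -202]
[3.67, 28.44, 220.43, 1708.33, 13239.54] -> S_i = 3.67*7.75^i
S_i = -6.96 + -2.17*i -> [-6.96, -9.13, -11.3, -13.47, -15.64]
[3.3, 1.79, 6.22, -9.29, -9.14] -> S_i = Random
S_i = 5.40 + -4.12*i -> [5.4, 1.28, -2.84, -6.96, -11.08]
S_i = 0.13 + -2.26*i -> [0.13, -2.13, -4.39, -6.65, -8.91]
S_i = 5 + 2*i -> [5, 7, 9, 11, 13]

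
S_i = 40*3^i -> [40, 120, 360, 1080, 3240]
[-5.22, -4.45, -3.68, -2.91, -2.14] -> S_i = -5.22 + 0.77*i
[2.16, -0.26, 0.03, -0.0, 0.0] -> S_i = 2.16*(-0.12)^i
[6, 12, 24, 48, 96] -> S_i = 6*2^i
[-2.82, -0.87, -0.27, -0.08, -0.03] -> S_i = -2.82*0.31^i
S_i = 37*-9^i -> [37, -333, 2997, -26973, 242757]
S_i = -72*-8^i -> [-72, 576, -4608, 36864, -294912]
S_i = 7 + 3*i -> [7, 10, 13, 16, 19]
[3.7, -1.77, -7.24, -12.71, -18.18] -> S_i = 3.70 + -5.47*i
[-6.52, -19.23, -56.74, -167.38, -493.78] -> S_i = -6.52*2.95^i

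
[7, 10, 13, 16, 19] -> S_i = 7 + 3*i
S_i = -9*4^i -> [-9, -36, -144, -576, -2304]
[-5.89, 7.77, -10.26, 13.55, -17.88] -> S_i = -5.89*(-1.32)^i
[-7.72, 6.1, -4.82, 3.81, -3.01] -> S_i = -7.72*(-0.79)^i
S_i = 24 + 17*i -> [24, 41, 58, 75, 92]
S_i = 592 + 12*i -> [592, 604, 616, 628, 640]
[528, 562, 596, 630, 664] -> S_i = 528 + 34*i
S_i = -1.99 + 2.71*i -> [-1.99, 0.72, 3.43, 6.14, 8.85]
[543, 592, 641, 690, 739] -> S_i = 543 + 49*i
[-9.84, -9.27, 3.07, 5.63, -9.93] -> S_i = Random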